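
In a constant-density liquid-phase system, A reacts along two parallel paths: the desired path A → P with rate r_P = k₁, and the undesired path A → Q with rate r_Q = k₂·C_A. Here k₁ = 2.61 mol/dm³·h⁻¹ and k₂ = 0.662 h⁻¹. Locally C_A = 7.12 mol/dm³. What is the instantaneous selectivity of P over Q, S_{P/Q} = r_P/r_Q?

0.554

S_{P/Q} = r_P/r_Q = (k₁)/(k₂·C_A) = (k₁/k₂)·C_A⁻¹.
= (2.61) / (0.662×7.120) = 2.610/4.713 = 0.554.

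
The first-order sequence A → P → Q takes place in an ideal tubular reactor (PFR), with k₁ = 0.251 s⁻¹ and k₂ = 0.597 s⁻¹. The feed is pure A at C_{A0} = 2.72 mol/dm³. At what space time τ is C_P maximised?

2.50 s

For first-order series the maximum of C_P occurs at τ_opt = ln(k₂/k₁)/(k₂−k₁).
= ln(0.597/0.251)/(0.597−0.251) = ln(2.378)/0.3460 = 0.8665/0.3460 = 2.50 s.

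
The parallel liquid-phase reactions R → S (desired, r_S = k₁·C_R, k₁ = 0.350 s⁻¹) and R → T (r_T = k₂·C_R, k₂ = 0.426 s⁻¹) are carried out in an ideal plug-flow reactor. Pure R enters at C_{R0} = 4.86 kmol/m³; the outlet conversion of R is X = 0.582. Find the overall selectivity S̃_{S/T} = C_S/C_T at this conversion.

C_R = C_{R0}(1−X) = 2.031 kmol/m³.
Both paths are first order in R, so the instantaneous fraction to S is constant: dC_S/d(−C_R) = k₁/(k₁+k₂) = 0.4510.
C_S = 0.4510·(C_{R0}−C_R) = 0.4510×2.829 = 1.28 kmol/m³.
C_T = (C_{R0}−C_R)−C_S = 1.553 kmol/m³; S̃_{S/T} = 1.276/1.553 = 0.822.

0.822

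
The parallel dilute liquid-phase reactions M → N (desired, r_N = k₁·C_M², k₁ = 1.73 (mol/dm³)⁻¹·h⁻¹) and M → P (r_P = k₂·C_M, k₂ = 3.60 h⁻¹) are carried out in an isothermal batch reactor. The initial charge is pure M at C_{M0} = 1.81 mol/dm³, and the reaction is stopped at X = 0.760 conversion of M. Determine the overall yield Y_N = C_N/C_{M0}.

0.258

C_M = C_{M0}(1−X) = 0.4344 mol/dm³.
Along a PFR/batch, dC_P/dC_M = −r_P/(r_N+r_P) = −k₂/(k₂+k₁·C_M).
Integrating from C_{M0} to C_M: C_P = (3.60/1.73)·ln[(3.60+1.73·1.81)/(3.60+1.73·0.434)] = 2.081·ln(6.731/4.352) = 0.9078 mol/dm³.
Then C_N = (C_{M0}−C_M) − C_P = 1.376 − 0.9078 = 0.4678 mol/dm³.
Y_N = C_N/C_{M0} = 0.4678/1.81 = 0.258.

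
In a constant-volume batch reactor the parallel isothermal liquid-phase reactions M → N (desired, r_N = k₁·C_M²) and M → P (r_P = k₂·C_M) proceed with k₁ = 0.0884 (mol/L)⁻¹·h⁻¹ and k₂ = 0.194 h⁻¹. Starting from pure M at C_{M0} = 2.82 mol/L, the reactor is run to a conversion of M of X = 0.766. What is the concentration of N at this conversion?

0.924 mol/L

C_M = C_{M0}(1−X) = 0.6599 mol/L.
Along a PFR/batch, dC_P/dC_M = −r_P/(r_N+r_P) = −k₂/(k₂+k₁·C_M).
Integrating from C_{M0} to C_M: C_P = (0.194/0.0884)·ln[(0.194+0.0884·2.82)/(0.194+0.0884·0.660)] = 2.195·ln(0.4433/0.2523) = 1.237 mol/L.
Then C_N = (C_{M0}−C_M) − C_P = 2.160 − 1.237 = 0.9235 mol/L.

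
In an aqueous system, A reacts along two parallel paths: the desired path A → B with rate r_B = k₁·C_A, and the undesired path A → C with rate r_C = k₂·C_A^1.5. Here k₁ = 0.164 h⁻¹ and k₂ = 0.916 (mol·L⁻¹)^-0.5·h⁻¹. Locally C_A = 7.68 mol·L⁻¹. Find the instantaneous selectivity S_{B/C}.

0.0646

S_{B/C} = r_B/r_C = (k₁·C_A)/(k₂·C_A^1.5) = (k₁/k₂)·C_A^-0.5.
= (0.164×7.680) / (0.916×7.680^1.5) = 1.260/19.50 = 0.0646.
The undesired path is higher order in A, so low C_A (CSTR or dilute feed) favours B.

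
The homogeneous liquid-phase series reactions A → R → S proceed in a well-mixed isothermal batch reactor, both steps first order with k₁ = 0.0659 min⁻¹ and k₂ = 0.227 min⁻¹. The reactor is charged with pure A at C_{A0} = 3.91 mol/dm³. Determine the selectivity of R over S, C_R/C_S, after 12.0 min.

0.409

Solving the coupled first-order balances gives C_R(t) = [k₁/(k₂−k₁)]·C_{A0}·(e^(−k₁t) − e^(−k₂t)).
e^(−k₁t) = e^(−0.0659×12.0) = e^(−0.7908) = 0.4535; e^(−k₂t) = e^(−2.724) = 0.06561.
C_R = 0.0659×3.91/(0.227−0.0659) × (0.4535−0.06561) = 1.599×0.3879 = 0.6204 mol/dm³.
C_A = C_{A0}e^(−k₁t) = 1.773 mol/dm³, so C_S = C_{A0}−C_A−C_R = 1.517 mol/dm³; C_R/C_S = 0.409.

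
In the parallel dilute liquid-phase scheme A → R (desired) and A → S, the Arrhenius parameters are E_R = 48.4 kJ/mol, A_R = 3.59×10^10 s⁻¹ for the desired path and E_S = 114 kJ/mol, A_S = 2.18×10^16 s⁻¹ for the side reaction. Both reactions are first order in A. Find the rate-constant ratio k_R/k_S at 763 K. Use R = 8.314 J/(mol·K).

k_R/k_S = (A_R/A_S)·exp[−(E_R−E_S)/(RT)] = (A_R/A_S)·exp[(E_S−E_R)/(RT)].
(E_S−E_R)/(RT) = (114−48.4)×10³/(8.314×763) = 65600/6344 = 10.34.
k_R/k_S = (3.59×10^10/2.18×10^16)·exp(10.34) = 1.647×10^-6 × 30982 = 0.0510.
Since E_R < E_S, lowering the temperature improves selectivity toward R.

0.0510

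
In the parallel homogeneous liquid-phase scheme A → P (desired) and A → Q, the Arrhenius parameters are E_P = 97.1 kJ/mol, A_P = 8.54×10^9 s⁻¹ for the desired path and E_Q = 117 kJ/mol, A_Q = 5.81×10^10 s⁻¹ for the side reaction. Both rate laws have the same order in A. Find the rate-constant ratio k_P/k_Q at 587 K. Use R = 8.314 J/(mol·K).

With equal orders, S_{P/Q} = k_P/k_Q = (A_P/A_Q)·exp[(E_Q−E_P)/(RT)].
(E_Q−E_P)/(RT) = (117−97.1)×10³/(8.314×587) = 19900/4880 = 4.078.
k_P/k_Q = (8.54×10^9/5.81×10^10)·exp(4.078) = 0.1470 × 59.00 = 8.67.

8.67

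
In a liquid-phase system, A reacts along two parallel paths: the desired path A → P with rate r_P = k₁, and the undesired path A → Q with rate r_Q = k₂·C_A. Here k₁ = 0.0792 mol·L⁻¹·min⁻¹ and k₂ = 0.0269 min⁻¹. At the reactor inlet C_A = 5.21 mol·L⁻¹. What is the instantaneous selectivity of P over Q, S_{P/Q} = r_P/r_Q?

S_{P/Q} = r_P/r_Q = (k₁)/(k₂·C_A) = (k₁/k₂)·C_A⁻¹.
= (0.0792) / (0.0269×5.210) = 0.07920/0.1401 = 0.565.
The undesired path is higher order in A, so low C_A (CSTR or dilute feed) favours P.

0.565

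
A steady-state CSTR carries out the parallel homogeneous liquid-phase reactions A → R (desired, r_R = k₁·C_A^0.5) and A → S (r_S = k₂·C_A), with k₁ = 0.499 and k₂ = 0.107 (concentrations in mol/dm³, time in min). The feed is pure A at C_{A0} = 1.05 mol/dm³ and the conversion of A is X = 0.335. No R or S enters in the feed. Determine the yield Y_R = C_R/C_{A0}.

Exit C_A = C_{A0}(1−X) = 1.05×0.665 = 0.6983 mol/dm³.
Rates in a CSTR are evaluated at the outlet concentration: r_R = 0.499×0.6983^0.5 = 0.4170, r_S = 0.107×0.6983 = 0.07471.
Fraction of consumed A going to R: r_R/(r_R+r_S) = 0.8480.
C_R = 0.8480·C_{A0}·X = 0.8480×1.05×0.335 = 0.298 mol/dm³; Y_R = C_R/C_{A0} = 0.284.

0.284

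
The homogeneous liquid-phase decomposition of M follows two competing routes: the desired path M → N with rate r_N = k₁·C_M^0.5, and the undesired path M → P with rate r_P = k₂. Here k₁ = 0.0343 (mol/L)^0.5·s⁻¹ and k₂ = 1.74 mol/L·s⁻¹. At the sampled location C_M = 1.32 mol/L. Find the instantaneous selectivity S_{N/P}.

S_{N/P} = r_N/r_P = (k₁·C_M^0.5)/(k₂) = (k₁/k₂)·C_M^0.5.
= (0.0343×1.320^0.5) / (1.74) = 0.03941/1.740 = 0.0226.

0.0226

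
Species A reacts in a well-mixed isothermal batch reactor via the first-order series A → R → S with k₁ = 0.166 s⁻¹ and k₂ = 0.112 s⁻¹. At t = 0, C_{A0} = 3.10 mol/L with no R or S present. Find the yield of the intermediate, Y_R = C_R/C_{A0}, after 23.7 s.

0.156

Solving the coupled first-order balances gives C_R(t) = [k₁/(k₂−k₁)]·C_{A0}·(e^(−k₁t) − e^(−k₂t)).
e^(−k₁t) = e^(−0.166×23.7) = e^(−3.934) = 0.01956; e^(−k₂t) = e^(−2.654) = 0.07034.
C_R = 0.166×3.10/(0.112−0.166) × (0.01956−0.07034) = (-9.530)×(-0.05078) = 0.4839 mol/L.
Y_R = C_R/C_{A0} = 0.4839/3.10 = 0.156.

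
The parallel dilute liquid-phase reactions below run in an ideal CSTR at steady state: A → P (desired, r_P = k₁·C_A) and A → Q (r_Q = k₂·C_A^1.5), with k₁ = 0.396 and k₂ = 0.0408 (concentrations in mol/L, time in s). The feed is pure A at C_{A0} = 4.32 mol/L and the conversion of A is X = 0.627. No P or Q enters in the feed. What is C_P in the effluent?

Exit C_A = C_{A0}(1−X) = 4.32×0.373 = 1.611 mol/L.
Rates in a CSTR are evaluated at the outlet concentration: r_P = 0.396×1.611 = 0.6381, r_Q = 0.0408×1.611^1.5 = 0.08345.
Fraction of consumed A going to P: r_P/(r_P+r_Q) = 0.8843.
C_P = 0.8843·C_{A0}·X = 0.8843×4.32×0.627 = 2.40 mol/L.

2.40 mol/L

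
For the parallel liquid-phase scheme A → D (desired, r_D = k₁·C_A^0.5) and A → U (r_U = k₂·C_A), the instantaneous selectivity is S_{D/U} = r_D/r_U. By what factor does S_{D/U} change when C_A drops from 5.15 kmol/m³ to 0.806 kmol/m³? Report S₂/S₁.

S_{D/U} = (k₁/k₂)·C_A^-0.5, so S₂/S₁ = (C_{A,2}/C_{A,1})^-0.5.
= (0.806/5.15)^(-0.5) = (0.1565)^(-0.5) = 2.53.
Selectivity toward D rises as C_A falls — low-concentration operation is favoured.

2.53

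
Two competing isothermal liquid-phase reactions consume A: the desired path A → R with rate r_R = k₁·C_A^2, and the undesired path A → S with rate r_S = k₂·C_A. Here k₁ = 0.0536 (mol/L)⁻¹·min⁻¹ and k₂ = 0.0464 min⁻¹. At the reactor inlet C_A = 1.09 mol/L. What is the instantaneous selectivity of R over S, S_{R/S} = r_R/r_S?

S_{R/S} = r_R/r_S = (k₁·C_A^2)/(k₂·C_A) = (k₁/k₂)·C_A.
= (0.0536×1.090^2) / (0.0464×1.090) = 0.06368/0.05058 = 1.26.
Since the desired path is higher order in A, keeping C_A high (PFR or concentrated feed) favours R.

1.26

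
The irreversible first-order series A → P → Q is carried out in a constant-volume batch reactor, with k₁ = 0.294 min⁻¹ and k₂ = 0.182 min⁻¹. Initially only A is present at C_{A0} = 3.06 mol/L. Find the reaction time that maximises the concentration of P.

Setting dC_P/dt = 0 gives t_opt = ln(k₂/k₁)/(k₂−k₁).
= ln(0.182/0.294)/(0.182−0.294) = ln(0.6190)/-0.1120 = -0.4796/-0.1120 = 4.28 min.

4.28 min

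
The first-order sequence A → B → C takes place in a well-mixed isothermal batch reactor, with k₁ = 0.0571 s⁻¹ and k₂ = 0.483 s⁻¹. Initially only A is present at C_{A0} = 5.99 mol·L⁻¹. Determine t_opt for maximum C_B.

Setting dC_B/dt = 0 gives t_opt = ln(k₂/k₁)/(k₂−k₁).
= ln(0.483/0.0571)/(0.483−0.0571) = ln(8.459)/0.4259 = 2.135/0.4259 = 5.01 s.

5.01 s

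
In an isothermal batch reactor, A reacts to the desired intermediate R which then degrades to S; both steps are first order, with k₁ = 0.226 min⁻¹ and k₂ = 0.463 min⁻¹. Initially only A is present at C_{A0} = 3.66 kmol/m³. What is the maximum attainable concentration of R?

For a first-order series the maximum intermediate yield is C_{R,max}/C_{A0} = (k₁/k₂)^[k₂/(k₂−k₁)].
= (0.226/0.463)^(0.463/(0.463−0.226)) = (0.4881)^(1.954) = 0.2463.
C_{R,max} = 0.2463×3.66 = 0.902 kmol/m³.

0.902 kmol/m³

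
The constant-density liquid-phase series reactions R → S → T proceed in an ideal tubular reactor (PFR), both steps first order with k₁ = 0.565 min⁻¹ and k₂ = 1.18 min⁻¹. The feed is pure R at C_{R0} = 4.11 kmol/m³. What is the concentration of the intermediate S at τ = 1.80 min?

The intermediate concentration in a first-order A→B→C sequence is C_S = k₁C_{R0}(e^(−k₁τ) − e^(−k₂τ))/(k₂−k₁).
e^(−k₁τ) = e^(−0.565×1.80) = e^(−1.017) = 0.3617; e^(−k₂τ) = e^(−2.124) = 0.1196.
C_S = 0.565×4.11/(1.18−0.565) × (0.3617−0.1196) = 3.776×0.2421 = 0.9142 kmol/m³.

0.914 kmol/m³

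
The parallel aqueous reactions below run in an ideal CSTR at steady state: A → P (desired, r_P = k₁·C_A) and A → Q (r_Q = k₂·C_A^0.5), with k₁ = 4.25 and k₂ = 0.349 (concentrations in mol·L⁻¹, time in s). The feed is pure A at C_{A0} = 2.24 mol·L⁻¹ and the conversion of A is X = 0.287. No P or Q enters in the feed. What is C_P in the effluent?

0.604 mol·L⁻¹

Exit C_A = C_{A0}(1−X) = 2.24×0.713 = 1.597 mol·L⁻¹.
In a CSTR the entire volume is at exit conditions, so r_P = 4.25×1.597 = 6.788 and r_Q = 0.349×1.597^0.5 = 0.4411.
Fraction of consumed A going to P: r_P/(r_P+r_Q) = 0.9390.
C_P = 0.9390·C_{A0}·X = 0.9390×2.24×0.287 = 0.604 mol·L⁻¹.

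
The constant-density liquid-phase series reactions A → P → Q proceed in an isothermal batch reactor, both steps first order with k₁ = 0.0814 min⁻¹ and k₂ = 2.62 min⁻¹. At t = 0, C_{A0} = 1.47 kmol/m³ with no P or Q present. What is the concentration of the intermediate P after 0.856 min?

The intermediate concentration in a first-order A→B→C sequence is C_P = k₁C_{A0}(e^(−k₁t) − e^(−k₂t))/(k₂−k₁).
e^(−k₁t) = e^(−0.0814×0.856) = e^(−0.06968) = 0.9327; e^(−k₂t) = e^(−2.243) = 0.1062.
C_P = 0.0814×1.47/(2.62−0.0814) × (0.9327−0.1062) = 0.04714×0.8265 = 0.03896 kmol/m³.

0.0390 kmol/m³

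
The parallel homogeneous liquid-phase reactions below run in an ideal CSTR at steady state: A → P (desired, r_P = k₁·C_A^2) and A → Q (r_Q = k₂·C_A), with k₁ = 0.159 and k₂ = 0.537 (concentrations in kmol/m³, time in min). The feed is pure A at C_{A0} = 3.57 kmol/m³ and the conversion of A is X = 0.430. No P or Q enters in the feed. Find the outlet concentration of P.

Exit C_A = C_{A0}(1−X) = 3.57×0.570 = 2.035 kmol/m³.
Rates in a CSTR are evaluated at the outlet concentration: r_P = 0.159×2.035^2 = 0.6584, r_Q = 0.537×2.035 = 1.093.
Fraction of consumed A going to P: r_P/(r_P+r_Q) = 0.3760.
C_P = 0.3760·C_{A0}·X = 0.3760×3.57×0.430 = 0.577 kmol/m³.

0.577 kmol/m³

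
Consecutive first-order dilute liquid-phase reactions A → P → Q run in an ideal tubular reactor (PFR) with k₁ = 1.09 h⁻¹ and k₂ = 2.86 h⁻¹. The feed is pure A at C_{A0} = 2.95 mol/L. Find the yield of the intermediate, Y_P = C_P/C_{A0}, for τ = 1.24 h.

0.142

Solving the coupled first-order balances gives C_P(τ) = [k₁/(k₂−k₁)]·C_{A0}·(e^(−k₁τ) − e^(−k₂τ)).
e^(−k₁τ) = e^(−1.09×1.24) = e^(−1.352) = 0.2588; e^(−k₂τ) = e^(−3.546) = 0.02883.
C_P = 1.09×2.95/(2.86−1.09) × (0.2588−0.02883) = 1.817×0.2300 = 0.4178 mol/L.
Y_P = C_P/C_{A0} = 0.4178/2.95 = 0.142.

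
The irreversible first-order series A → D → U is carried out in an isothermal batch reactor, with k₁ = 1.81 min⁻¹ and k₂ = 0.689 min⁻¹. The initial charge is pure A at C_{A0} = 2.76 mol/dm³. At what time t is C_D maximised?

0.862 min

Setting dC_D/dt = 0 gives t_opt = ln(k₂/k₁)/(k₂−k₁).
= ln(0.689/1.81)/(0.689−1.81) = ln(0.3807)/-1.121 = -0.9658/-1.121 = 0.862 min.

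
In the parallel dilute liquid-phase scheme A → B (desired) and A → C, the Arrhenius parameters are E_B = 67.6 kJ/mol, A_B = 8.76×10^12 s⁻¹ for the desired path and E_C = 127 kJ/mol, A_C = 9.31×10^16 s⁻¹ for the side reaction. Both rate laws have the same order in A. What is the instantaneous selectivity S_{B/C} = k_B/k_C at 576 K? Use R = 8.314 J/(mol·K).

22.9

With equal orders, S_{B/C} = k_B/k_C = (A_B/A_C)·exp[(E_C−E_B)/(RT)].
(E_C−E_B)/(RT) = (127−67.6)×10³/(8.314×576) = 59400/4789 = 12.40.
k_B/k_C = (8.76×10^12/9.31×10^16)·exp(12.40) = 9.409×10^-5 × 2.437×10^5 = 22.9.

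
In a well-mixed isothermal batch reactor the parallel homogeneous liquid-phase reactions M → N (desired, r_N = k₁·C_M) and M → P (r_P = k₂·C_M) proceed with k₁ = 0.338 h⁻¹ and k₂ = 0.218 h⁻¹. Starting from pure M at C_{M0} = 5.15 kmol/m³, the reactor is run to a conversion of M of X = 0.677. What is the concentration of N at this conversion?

2.12 kmol/m³

C_M = C_{M0}(1−X) = 1.663 kmol/m³.
Both paths are first order in M, so the instantaneous fraction to N is constant: dC_N/d(−C_M) = k₁/(k₁+k₂) = 0.6079.
C_N = 0.6079·(C_{M0}−C_M) = 0.6079×3.487 = 2.12 kmol/m³.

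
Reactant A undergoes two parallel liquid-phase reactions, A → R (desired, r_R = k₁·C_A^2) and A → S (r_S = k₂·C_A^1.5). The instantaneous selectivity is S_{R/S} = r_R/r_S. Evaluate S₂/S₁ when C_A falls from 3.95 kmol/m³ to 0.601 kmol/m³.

S_{R/S} = (k₁/k₂)·C_A^0.5, so S₂/S₁ = (C_{A,2}/C_{A,1})^0.5.
= (0.601/3.95)^0.5 = (0.1522)^0.5 = 0.390.
Selectivity toward R falls as C_A falls — high-concentration operation is favoured.

0.390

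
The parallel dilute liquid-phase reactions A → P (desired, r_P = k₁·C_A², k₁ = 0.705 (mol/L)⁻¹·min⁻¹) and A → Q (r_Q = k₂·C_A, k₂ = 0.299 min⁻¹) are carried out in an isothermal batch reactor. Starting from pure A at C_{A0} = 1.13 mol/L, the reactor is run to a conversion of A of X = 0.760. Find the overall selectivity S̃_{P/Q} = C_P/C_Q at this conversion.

1.52

C_A = C_{A0}(1−X) = 0.2712 mol/L.
Along a PFR/batch, dC_Q/dC_A = −r_Q/(r_P+r_Q) = −k₂/(k₂+k₁·C_A).
Integrating from C_{A0} to C_A: C_Q = (0.299/0.705)·ln[(0.299+0.705·1.13)/(0.299+0.705·0.271)] = 0.4241·ln(1.096/0.4902) = 0.3411 mol/L.
Then C_P = (C_{A0}−C_A) − C_Q = 0.8588 − 0.3411 = 0.5177 mol/L.
S̃_{P/Q} = C_P/C_Q = 0.5177/0.3411 = 1.52.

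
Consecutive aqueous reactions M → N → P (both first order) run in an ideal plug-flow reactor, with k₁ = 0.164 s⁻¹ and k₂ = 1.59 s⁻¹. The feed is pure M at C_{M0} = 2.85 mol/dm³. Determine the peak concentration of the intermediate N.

For a first-order series the maximum intermediate yield is C_{N,max}/C_{M0} = (k₁/k₂)^[k₂/(k₂−k₁)].
= (0.164/1.59)^(1.59/(1.59−0.164)) = (0.1031)^(1.115) = 0.07943.
C_{N,max} = 0.07943×2.85 = 0.226 mol/dm³.

0.226 mol/dm³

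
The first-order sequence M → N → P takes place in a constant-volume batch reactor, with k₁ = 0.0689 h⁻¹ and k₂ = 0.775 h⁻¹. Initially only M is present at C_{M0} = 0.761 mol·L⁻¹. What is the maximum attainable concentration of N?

0.0534 mol·L⁻¹

For a first-order series the maximum intermediate yield is C_{N,max}/C_{M0} = (k₁/k₂)^[k₂/(k₂−k₁)].
= (0.0689/0.775)^(0.775/(0.775−0.0689)) = (0.08890)^(1.098) = 0.07020.
C_{N,max} = 0.07020×0.761 = 0.0534 mol·L⁻¹.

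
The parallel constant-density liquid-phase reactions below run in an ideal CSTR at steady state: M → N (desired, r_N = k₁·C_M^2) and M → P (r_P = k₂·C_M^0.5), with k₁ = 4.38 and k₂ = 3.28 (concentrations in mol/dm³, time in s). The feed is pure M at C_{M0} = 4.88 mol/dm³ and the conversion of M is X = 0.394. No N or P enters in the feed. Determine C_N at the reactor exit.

Exit C_M = C_{M0}(1−X) = 4.88×0.606 = 2.957 mol/dm³.
In a CSTR the entire volume is at exit conditions, so r_N = 4.38×2.957^2 = 38.31 and r_P = 3.28×2.957^0.5 = 5.641.
Fraction of consumed M going to N: r_N/(r_N+r_P) = 0.8716.
C_N = 0.8716·C_{M0}·X = 0.8716×4.88×0.394 = 1.68 mol/dm³.

1.68 mol/dm³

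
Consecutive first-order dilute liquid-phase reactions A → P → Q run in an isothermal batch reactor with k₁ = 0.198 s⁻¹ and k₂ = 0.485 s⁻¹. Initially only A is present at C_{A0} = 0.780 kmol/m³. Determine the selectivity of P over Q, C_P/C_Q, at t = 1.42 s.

For first-order series with pure A initially, C_P(t) = k₁C_{A0}/(k₂−k₁)·(e^(−k₁t) − e^(−k₂t)).
e^(−k₁t) = e^(−0.198×1.42) = e^(−0.2812) = 0.7549; e^(−k₂t) = e^(−0.6887) = 0.5022.
C_P = 0.198×0.780/(0.485−0.198) × (0.7549−0.5022) = 0.5381×0.2527 = 0.1360 kmol/m³.
C_A = C_{A0}e^(−k₁t) = 0.5888 kmol/m³, so C_Q = C_{A0}−C_A−C_P = 0.05520 kmol/m³; C_P/C_Q = 2.46.

2.46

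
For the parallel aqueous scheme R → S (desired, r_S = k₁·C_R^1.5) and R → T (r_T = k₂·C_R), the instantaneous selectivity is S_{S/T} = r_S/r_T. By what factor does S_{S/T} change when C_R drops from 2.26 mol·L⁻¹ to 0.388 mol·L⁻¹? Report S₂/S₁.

S_{S/T} = (k₁/k₂)·C_R^0.5, so S₂/S₁ = (C_{R,2}/C_{R,1})^0.5.
= (0.388/2.26)^0.5 = (0.1717)^0.5 = 0.414.
Selectivity toward S falls as C_R falls — high-concentration operation is favoured.

0.414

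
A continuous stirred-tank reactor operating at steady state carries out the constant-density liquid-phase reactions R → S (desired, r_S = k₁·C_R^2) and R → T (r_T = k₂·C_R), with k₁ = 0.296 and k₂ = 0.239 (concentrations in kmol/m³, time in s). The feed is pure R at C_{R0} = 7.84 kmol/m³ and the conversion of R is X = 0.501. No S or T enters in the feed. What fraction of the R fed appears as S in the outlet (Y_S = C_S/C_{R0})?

Exit C_R = C_{R0}(1−X) = 7.84×0.499 = 3.912 kmol/m³.
A CSTR operates uniformly at the exit composition, giving r_S = 4.530 and r_T = 0.9350 (each k·C_R^n at C_R = 3.912).
Fraction of consumed R going to S: r_S/(r_S+r_T) = 0.8289.
C_S = 0.8289·C_{R0}·X = 0.8289×7.84×0.501 = 3.26 kmol/m³; Y_S = C_S/C_{R0} = 0.415.

0.415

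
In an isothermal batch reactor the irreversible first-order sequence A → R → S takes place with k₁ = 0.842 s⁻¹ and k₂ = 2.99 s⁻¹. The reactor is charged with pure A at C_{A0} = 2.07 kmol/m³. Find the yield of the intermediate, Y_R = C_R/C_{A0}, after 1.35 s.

0.119

For first-order series with pure A initially, C_R(t) = k₁C_{A0}/(k₂−k₁)·(e^(−k₁t) − e^(−k₂t)).
e^(−k₁t) = e^(−0.842×1.35) = e^(−1.137) = 0.3209; e^(−k₂t) = e^(−4.037) = 0.01766.
C_R = 0.842×2.07/(2.99−0.842) × (0.3209−0.01766) = 0.8114×0.3032 = 0.2460 kmol/m³.
Y_R = C_R/C_{A0} = 0.2460/2.07 = 0.119.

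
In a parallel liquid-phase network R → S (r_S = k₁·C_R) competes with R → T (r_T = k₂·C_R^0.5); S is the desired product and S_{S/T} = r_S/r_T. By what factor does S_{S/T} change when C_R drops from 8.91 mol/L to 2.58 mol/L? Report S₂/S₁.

0.538

S_{S/T} = (k₁/k₂)·C_R^0.5, so S₂/S₁ = (C_{R,2}/C_{R,1})^0.5.
= (2.58/8.91)^0.5 = (0.2896)^0.5 = 0.538.
Selectivity toward S falls as C_R falls — high-concentration operation is favoured.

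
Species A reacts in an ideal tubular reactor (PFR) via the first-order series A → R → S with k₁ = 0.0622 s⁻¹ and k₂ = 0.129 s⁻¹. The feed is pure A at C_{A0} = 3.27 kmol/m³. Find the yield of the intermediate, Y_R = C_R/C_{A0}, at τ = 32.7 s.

Solving the coupled first-order balances gives C_R(τ) = [k₁/(k₂−k₁)]·C_{A0}·(e^(−k₁τ) − e^(−k₂τ)).
e^(−k₁τ) = e^(−0.0622×32.7) = e^(−2.034) = 0.1308; e^(−k₂τ) = e^(−4.218) = 0.01472.
C_R = 0.0622×3.27/(0.129−0.0622) × (0.1308−0.01472) = 3.045×0.1161 = 0.3535 kmol/m³.
Y_R = C_R/C_{A0} = 0.3535/3.27 = 0.108.

0.108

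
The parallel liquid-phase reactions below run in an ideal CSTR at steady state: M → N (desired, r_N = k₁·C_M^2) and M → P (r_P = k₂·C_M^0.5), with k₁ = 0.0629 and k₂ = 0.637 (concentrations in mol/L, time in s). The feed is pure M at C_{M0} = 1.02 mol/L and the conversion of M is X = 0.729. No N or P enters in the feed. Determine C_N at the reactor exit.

Exit C_M = C_{M0}(1−X) = 1.02×0.271 = 0.2764 mol/L.
A CSTR operates uniformly at the exit composition, giving r_N = 0.004806 and r_P = 0.3349 (each k·C_M^n at C_M = 0.2764).
Fraction of consumed M going to N: r_N/(r_N+r_P) = 0.01415.
C_N = 0.01415·C_{M0}·X = 0.01415×1.02×0.729 = 0.0105 mol/L.

0.0105 mol/L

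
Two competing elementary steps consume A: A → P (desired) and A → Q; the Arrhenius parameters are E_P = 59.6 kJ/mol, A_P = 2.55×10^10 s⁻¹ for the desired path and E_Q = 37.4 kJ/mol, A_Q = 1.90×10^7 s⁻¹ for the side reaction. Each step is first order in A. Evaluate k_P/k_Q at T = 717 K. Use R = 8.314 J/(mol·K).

32.4

Since both paths have the same order in A, the concentration cancels and S_{P/Q} = k_P/k_Q = (A_P/A_Q)·exp[(E_Q−E_P)/(RT)].
(E_Q−E_P)/(RT) = (37.4−59.6)×10³/(8.314×717) = -22200/5961 = -3.724.
k_P/k_Q = (2.55×10^10/1.90×10^7)·exp(-3.724) = 1342 × 0.02413 = 32.4.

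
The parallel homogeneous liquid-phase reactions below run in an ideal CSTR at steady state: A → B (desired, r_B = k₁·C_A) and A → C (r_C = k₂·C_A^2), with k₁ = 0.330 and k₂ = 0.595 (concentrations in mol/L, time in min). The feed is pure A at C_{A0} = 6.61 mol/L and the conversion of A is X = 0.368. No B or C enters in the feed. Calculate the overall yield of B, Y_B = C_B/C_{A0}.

0.0431

Exit C_A = C_{A0}(1−X) = 6.61×0.632 = 4.178 mol/L.
A CSTR operates uniformly at the exit composition, giving r_B = 1.379 and r_C = 10.38 (each k·C_A^n at C_A = 4.178).
Fraction of consumed A going to B: r_B/(r_B+r_C) = 0.1172.
C_B = 0.1172·C_{A0}·X = 0.1172×6.61×0.368 = 0.285 mol/L; Y_B = C_B/C_{A0} = 0.0431.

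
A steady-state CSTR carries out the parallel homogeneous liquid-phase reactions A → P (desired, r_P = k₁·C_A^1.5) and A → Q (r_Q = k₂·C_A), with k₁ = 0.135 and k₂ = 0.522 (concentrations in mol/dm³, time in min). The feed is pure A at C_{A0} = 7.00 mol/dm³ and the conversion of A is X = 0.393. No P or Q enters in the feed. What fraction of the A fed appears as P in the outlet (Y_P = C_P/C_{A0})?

0.137

Exit C_A = C_{A0}(1−X) = 7.00×0.607 = 4.249 mol/dm³.
In a CSTR the entire volume is at exit conditions, so r_P = 0.135×4.249^1.5 = 1.182 and r_Q = 0.522×4.249 = 2.218.
Fraction of consumed A going to P: r_P/(r_P+r_Q) = 0.3477.
C_P = 0.3477·C_{A0}·X = 0.3477×7.00×0.393 = 0.957 mol/dm³; Y_P = C_P/C_{A0} = 0.137.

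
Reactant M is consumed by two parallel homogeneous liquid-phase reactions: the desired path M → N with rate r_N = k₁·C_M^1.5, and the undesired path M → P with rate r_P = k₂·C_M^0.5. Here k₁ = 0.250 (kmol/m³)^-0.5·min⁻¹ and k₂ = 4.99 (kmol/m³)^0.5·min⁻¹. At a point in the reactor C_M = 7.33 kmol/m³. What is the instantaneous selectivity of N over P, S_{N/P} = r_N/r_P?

S_{N/P} = r_N/r_P = (k₁·C_M^1.5)/(k₂·C_M^0.5) = (k₁/k₂)·C_M.
= (0.250×7.330^1.5) / (4.99×7.330^0.5) = 4.961/13.51 = 0.367.

0.367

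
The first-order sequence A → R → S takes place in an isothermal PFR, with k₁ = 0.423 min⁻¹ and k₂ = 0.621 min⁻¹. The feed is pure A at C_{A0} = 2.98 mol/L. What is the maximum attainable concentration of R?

For a first-order series the maximum intermediate yield is C_{R,max}/C_{A0} = (k₁/k₂)^[k₂/(k₂−k₁)].
= (0.423/0.621)^(0.621/(0.621−0.423)) = (0.6812)^(3.136) = 0.2999.
C_{R,max} = 0.2999×2.98 = 0.894 mol/L.

0.894 mol/L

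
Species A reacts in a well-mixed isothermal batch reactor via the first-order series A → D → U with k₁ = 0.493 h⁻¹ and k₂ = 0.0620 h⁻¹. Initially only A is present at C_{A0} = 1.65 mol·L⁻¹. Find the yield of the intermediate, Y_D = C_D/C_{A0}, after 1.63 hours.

The intermediate concentration in a first-order A→B→C sequence is C_D = k₁C_{A0}(e^(−k₁t) − e^(−k₂t))/(k₂−k₁).
e^(−k₁t) = e^(−0.493×1.63) = e^(−0.8036) = 0.4477; e^(−k₂t) = e^(−0.1011) = 0.9039.
C_D = 0.493×1.65/(0.0620−0.493) × (0.4477−0.9039) = (-1.887)×(-0.4562) = 0.8609 mol·L⁻¹.
Y_D = C_D/C_{A0} = 0.8609/1.65 = 0.522.

0.522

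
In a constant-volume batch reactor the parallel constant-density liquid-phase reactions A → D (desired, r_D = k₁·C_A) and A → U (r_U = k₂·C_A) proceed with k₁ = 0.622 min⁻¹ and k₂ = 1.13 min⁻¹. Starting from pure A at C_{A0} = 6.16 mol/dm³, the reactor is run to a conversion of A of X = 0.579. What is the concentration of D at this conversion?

C_A = C_{A0}(1−X) = 2.593 mol/dm³.
Both paths are first order in A, so the instantaneous fraction to D is constant: dC_D/d(−C_A) = k₁/(k₁+k₂) = 0.3550.
C_D = 0.3550·(C_{A0}−C_A) = 0.3550×3.567 = 1.27 mol/dm³.

1.27 mol/dm³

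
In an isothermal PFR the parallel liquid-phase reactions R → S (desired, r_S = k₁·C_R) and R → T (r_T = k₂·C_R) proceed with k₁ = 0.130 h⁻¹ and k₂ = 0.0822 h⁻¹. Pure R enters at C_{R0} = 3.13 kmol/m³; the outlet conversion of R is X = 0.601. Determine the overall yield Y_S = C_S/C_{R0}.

0.368

C_R = C_{R0}(1−X) = 1.249 kmol/m³.
Both paths are first order in R, so the instantaneous fraction to S is constant: dC_S/d(−C_R) = k₁/(k₁+k₂) = 0.6126.
C_S = 0.6126·(C_{R0}−C_R) = 0.6126×1.881 = 1.15 kmol/m³.
Y_S = C_S/C_{R0} = 1.152/3.13 = 0.368.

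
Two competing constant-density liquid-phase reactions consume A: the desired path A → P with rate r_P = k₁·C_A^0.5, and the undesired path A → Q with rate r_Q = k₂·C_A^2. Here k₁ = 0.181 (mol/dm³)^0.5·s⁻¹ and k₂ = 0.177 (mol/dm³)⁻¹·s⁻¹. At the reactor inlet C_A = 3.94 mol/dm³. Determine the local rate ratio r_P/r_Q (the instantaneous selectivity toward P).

S_{P/Q} = r_P/r_Q = (k₁·C_A^0.5)/(k₂·C_A^2) = (k₁/k₂)·C_A^-1.5.
= (0.181×3.940^0.5) / (0.177×3.940^2) = 0.3593/2.748 = 0.131.
The undesired path is higher order in A, so low C_A (CSTR or dilute feed) favours P.

0.131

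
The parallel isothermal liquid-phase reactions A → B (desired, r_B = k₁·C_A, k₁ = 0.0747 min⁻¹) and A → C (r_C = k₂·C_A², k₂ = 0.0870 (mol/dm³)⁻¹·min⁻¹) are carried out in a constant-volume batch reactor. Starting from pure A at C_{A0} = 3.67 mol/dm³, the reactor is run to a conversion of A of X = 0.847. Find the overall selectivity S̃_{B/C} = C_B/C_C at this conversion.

0.471

C_A = C_{A0}(1−X) = 0.5615 mol/dm³.
Along a PFR/batch, dC_B/dC_A = −r_B/(r_B+r_C) = −k₁/(k₁+k₂·C_A).
Integrating from C_{A0} to C_A: C_B = (0.0747/0.0870)·ln[(0.0747+0.0870·3.67)/(0.0747+0.0870·0.562)] = 0.8586·ln(0.3940/0.1236) = 0.9957 mol/dm³.
C_C = (C_{A0}−C_A)−C_B = 2.113 mol/dm³; S̃_{B/C} = 0.9957/2.113 = 0.471.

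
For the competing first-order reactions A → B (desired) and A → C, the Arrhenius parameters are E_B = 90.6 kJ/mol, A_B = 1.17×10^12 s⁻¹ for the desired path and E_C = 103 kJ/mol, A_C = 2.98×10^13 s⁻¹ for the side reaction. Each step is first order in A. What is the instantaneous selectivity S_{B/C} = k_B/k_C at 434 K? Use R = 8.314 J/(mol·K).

1.22

With equal orders, S_{B/C} = k_B/k_C = (A_B/A_C)·exp[(E_C−E_B)/(RT)].
(E_C−E_B)/(RT) = (103−90.6)×10³/(8.314×434) = 12400/3608 = 3.437.
k_B/k_C = (1.17×10^12/2.98×10^13)·exp(3.437) = 0.03926 × 31.08 = 1.22.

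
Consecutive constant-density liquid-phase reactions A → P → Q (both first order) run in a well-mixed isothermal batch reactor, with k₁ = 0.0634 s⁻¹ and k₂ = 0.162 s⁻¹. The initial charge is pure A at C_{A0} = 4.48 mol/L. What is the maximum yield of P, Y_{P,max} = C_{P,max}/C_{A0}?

0.214

For a first-order series the maximum intermediate yield is C_{P,max}/C_{A0} = (k₁/k₂)^[k₂/(k₂−k₁)].
= (0.0634/0.162)^(0.162/(0.162−0.0634)) = (0.3914)^(1.643) = 0.2141.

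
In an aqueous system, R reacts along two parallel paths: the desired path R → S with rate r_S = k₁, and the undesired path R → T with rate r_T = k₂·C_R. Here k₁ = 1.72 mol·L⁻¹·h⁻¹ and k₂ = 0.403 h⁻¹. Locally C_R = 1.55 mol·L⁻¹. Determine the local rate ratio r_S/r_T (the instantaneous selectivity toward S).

S_{S/T} = r_S/r_T = (k₁)/(k₂·C_R) = (k₁/k₂)·C_R⁻¹.
= (1.72) / (0.403×1.550) = 1.720/0.6247 = 2.75.
The undesired path is higher order in R, so low C_R (CSTR or dilute feed) favours S.

2.75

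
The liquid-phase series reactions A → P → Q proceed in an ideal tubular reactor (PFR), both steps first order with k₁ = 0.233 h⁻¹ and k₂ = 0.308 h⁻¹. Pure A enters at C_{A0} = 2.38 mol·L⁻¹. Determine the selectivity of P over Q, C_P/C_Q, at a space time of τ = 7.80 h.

0.364

For first-order series with pure A initially, C_P(τ) = k₁C_{A0}/(k₂−k₁)·(e^(−k₁τ) − e^(−k₂τ)).
e^(−k₁τ) = e^(−0.233×7.80) = e^(−1.817) = 0.1624; e^(−k₂τ) = e^(−2.402) = 0.09050.
C_P = 0.233×2.38/(0.308−0.233) × (0.1624−0.09050) = 7.394×0.07195 = 0.5320 mol·L⁻¹.
C_A = C_{A0}e^(−k₁τ) = 0.3866 mol·L⁻¹, so C_Q = C_{A0}−C_A−C_P = 1.461 mol·L⁻¹; C_P/C_Q = 0.364.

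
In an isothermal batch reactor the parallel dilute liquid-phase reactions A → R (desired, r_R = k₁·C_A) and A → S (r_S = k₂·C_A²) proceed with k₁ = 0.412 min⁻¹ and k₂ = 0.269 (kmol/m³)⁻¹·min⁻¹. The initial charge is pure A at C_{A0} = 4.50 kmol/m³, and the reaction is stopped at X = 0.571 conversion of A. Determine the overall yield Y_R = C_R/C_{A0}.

C_A = C_{A0}(1−X) = 1.931 kmol/m³.
Along a PFR/batch, dC_R/dC_A = −r_R/(r_R+r_S) = −k₁/(k₁+k₂·C_A).
Integrating from C_{A0} to C_A: C_R = (0.412/0.269)·ln[(0.412+0.269·4.50)/(0.412+0.269·1.93)] = 1.532·ln(1.623/0.9313) = 0.8502 kmol/m³.
Y_R = C_R/C_{A0} = 0.8502/4.50 = 0.189.

0.189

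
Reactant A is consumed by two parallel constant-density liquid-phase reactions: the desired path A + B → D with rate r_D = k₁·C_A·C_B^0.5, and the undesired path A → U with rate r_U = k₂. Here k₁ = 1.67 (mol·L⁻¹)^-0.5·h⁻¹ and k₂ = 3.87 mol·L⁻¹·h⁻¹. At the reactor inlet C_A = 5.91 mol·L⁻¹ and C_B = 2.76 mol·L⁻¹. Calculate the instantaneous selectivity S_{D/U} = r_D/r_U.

4.24

S_{D/U} = r_D/r_U = (k₁·C_A·C_B^0.5)/(k₂) = (k₁/k₂)·C_A·C_B^0.5.
= (1.67×5.910×2.760^0.5) / (3.87) = 16.40/3.870 = 4.24.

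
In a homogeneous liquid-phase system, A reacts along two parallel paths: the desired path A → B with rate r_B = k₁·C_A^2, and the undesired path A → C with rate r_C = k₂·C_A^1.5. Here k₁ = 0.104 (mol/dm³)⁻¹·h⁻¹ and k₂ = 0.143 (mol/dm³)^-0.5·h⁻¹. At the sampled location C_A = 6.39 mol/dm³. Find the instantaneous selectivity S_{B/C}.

1.84

S_{B/C} = r_B/r_C = (k₁·C_A^2)/(k₂·C_A^1.5) = (k₁/k₂)·C_A^0.5.
= (0.104×6.390^2) / (0.143×6.390^1.5) = 4.247/2.310 = 1.84.
Since the desired path is higher order in A, keeping C_A high (PFR or concentrated feed) favours B.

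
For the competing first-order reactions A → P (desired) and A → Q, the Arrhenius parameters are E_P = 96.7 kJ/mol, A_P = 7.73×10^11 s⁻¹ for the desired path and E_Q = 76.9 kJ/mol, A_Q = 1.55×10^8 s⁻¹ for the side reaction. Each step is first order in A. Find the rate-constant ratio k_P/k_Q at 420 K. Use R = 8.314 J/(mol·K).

17.2

With equal orders, S_{P/Q} = k_P/k_Q = (A_P/A_Q)·exp[(E_Q−E_P)/(RT)].
(E_Q−E_P)/(RT) = (76.9−96.7)×10³/(8.314×420) = -19800/3492 = -5.670.
k_P/k_Q = (7.73×10^11/1.55×10^8)·exp(-5.670) = 4987 × 0.003447 = 17.2.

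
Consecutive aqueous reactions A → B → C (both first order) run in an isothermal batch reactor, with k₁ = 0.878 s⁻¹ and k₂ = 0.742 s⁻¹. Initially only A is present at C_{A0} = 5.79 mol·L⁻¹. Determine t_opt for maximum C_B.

For first-order series the maximum of C_B occurs at t_opt = ln(k₂/k₁)/(k₂−k₁).
= ln(0.742/0.878)/(0.742−0.878) = ln(0.8451)/-0.1360 = -0.1683/-0.1360 = 1.24 s.

1.24 s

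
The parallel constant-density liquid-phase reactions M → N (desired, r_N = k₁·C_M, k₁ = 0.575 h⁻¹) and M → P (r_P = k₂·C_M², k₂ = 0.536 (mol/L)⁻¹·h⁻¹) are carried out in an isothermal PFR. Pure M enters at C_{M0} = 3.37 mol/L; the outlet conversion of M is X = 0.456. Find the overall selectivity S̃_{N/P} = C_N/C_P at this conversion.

0.421

C_M = C_{M0}(1−X) = 1.833 mol/L.
Along a PFR/batch, dC_N/dC_M = −r_N/(r_N+r_P) = −k₁/(k₁+k₂·C_M).
Integrating from C_{M0} to C_M: C_N = (0.575/0.536)·ln[(0.575+0.536·3.37)/(0.575+0.536·1.83)] = 1.073·ln(2.381/1.558) = 0.4554 mol/L.
C_P = (C_{M0}−C_M)−C_N = 1.081 mol/L; S̃_{N/P} = 0.4554/1.081 = 0.421.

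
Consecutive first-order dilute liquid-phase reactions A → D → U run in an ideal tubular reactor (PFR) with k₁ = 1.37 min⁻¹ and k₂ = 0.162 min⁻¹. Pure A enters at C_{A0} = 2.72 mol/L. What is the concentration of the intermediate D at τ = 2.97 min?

1.85 mol/L

The intermediate concentration in a first-order A→B→C sequence is C_D = k₁C_{A0}(e^(−k₁τ) − e^(−k₂τ))/(k₂−k₁).
e^(−k₁τ) = e^(−1.37×2.97) = e^(−4.069) = 0.01710; e^(−k₂τ) = e^(−0.4811) = 0.6181.
C_D = 1.37×2.72/(0.162−1.37) × (0.01710−0.6181) = (-3.085)×(-0.6010) = 1.854 mol/L.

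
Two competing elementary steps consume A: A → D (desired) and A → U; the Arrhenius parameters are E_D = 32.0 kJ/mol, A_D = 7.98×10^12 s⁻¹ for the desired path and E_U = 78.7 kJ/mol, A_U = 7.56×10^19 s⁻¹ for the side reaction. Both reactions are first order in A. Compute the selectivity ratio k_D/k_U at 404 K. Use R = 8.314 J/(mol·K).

0.115

Since both paths have the same order in A, the concentration cancels and S_{D/U} = k_D/k_U = (A_D/A_U)·exp[(E_U−E_D)/(RT)].
(E_U−E_D)/(RT) = (78.7−32.0)×10³/(8.314×404) = 46700/3359 = 13.90.
k_D/k_U = (7.98×10^12/7.56×10^19)·exp(13.90) = 1.056×10^-7 × 1.092×10^6 = 0.115.
Since E_D < E_U, lowering the temperature improves selectivity toward D.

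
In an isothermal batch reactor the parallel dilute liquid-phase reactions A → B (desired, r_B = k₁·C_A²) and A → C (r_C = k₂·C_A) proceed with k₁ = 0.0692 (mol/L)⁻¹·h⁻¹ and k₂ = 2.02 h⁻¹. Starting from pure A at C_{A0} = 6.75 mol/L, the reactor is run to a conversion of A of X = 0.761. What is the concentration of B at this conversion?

0.635 mol/L

C_A = C_{A0}(1−X) = 1.613 mol/L.
Along a PFR/batch, dC_C/dC_A = −r_C/(r_B+r_C) = −k₂/(k₂+k₁·C_A).
Integrating from C_{A0} to C_A: C_C = (2.02/0.0692)·ln[(2.02+0.0692·6.75)/(2.02+0.0692·1.61)] = 29.19·ln(2.487/2.132) = 4.502 mol/L.
Then C_B = (C_{A0}−C_A) − C_C = 5.137 − 4.502 = 0.6347 mol/L.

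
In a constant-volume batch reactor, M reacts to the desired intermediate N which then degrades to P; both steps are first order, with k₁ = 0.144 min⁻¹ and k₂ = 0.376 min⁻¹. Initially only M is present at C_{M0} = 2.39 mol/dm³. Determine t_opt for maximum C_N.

For first-order series the maximum of C_N occurs at t_opt = ln(k₂/k₁)/(k₂−k₁).
= ln(0.376/0.144)/(0.376−0.144) = ln(2.611)/0.2320 = 0.9598/0.2320 = 4.14 min.

4.14 min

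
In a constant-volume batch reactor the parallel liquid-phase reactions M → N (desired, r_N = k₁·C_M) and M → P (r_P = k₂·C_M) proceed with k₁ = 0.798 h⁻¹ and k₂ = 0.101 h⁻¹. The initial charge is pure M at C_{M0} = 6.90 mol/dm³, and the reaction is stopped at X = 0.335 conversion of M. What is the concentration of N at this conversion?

C_M = C_{M0}(1−X) = 4.589 mol/dm³.
Both paths are first order in M, so the instantaneous fraction to N is constant: dC_N/d(−C_M) = k₁/(k₁+k₂) = 0.8877.
C_N = 0.8877·(C_{M0}−C_M) = 0.8877×2.311 = 2.05 mol/dm³.

2.05 mol/dm³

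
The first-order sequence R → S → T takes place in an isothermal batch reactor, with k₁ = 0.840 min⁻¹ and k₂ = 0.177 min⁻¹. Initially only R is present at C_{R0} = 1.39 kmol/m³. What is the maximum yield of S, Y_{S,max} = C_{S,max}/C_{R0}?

At the optimum, C_{S,max}/C_{R0} = (k₁/k₂)^[k₂/(k₂−k₁)].
= (0.840/0.177)^(0.177/(0.177−0.840)) = (4.746)^(-0.2670) = 0.6599.

0.660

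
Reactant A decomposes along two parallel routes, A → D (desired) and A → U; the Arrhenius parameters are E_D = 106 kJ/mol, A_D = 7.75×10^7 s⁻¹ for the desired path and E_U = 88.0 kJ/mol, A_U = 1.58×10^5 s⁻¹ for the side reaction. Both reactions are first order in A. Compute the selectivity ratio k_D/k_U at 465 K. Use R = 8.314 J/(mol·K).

4.66

Since both paths have the same order in A, the concentration cancels and S_{D/U} = k_D/k_U = (A_D/A_U)·exp[(E_U−E_D)/(RT)].
(E_U−E_D)/(RT) = (88.0−106)×10³/(8.314×465) = -18000/3866 = -4.656.
k_D/k_U = (7.75×10^7/1.58×10^5)·exp(-4.656) = 490.5 × 0.009505 = 4.66.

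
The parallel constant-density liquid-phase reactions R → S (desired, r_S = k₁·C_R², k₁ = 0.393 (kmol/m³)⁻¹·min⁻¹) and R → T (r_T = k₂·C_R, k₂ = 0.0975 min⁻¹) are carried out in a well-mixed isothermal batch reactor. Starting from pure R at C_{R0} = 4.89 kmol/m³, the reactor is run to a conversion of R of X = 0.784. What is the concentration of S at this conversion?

C_R = C_{R0}(1−X) = 1.056 kmol/m³.
Along a PFR/batch, dC_T/dC_R = −r_T/(r_S+r_T) = −k₂/(k₂+k₁·C_R).
Integrating from C_{R0} to C_R: C_T = (0.0975/0.393)·ln[(0.0975+0.393·4.89)/(0.0975+0.393·1.06)] = 0.2481·ln(2.019/0.5126) = 0.3401 kmol/m³.
Then C_S = (C_{R0}−C_R) − C_T = 3.834 − 0.3401 = 3.494 kmol/m³.

3.49 kmol/m³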